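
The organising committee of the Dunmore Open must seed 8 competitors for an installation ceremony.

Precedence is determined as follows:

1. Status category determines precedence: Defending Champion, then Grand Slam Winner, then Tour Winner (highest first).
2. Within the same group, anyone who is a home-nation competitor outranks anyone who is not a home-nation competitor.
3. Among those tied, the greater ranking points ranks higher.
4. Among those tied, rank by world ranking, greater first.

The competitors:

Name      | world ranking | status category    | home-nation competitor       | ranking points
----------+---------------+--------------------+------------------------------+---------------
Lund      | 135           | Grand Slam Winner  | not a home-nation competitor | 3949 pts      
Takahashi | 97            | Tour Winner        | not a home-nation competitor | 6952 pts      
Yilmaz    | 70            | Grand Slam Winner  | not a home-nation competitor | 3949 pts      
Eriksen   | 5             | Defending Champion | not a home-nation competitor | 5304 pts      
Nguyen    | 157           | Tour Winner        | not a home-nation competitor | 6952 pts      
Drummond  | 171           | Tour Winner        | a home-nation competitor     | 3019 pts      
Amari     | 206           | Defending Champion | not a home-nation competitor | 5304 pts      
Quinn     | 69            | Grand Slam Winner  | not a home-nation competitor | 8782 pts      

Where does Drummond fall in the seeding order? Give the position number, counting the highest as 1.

By status category: Amari and Eriksen (Defending Champion); then Quinn, Lund and Yilmaz (Grand Slam Winner); then Drummond, Nguyen and Takahashi (Tour Winner).
Amari and Eriksen are each not a home-nation competitor, so the next rule applies.
Amari and Eriksen both have ranking points 5304 pts, so the next rule applies.
Among Amari and Eriksen, by world ranking (higher first): Amari (206) before Eriksen (5).
Quinn, Lund and Yilmaz are each not a home-nation competitor, so the next rule applies.
Among Quinn, Lund and Yilmaz, by ranking points (higher first): Quinn (8782 pts) before Lund and Yilmaz (3949 pts).
Among Lund and Yilmaz, by world ranking (higher first): Lund (135) before Yilmaz (70).
Among Drummond, Nguyen and Takahashi, a home-nation competitor before not a home-nation competitor: Drummond (a home-nation competitor) before Nguyen and Takahashi (not a home-nation competitor).
Nguyen and Takahashi both have ranking points 6952 pts, so the next rule applies.
Among Nguyen and Takahashi, by world ranking (higher first): Nguyen (157) before Takahashi (97).
Order: Amari, Eriksen, Quinn, Lund, Yilmaz, Drummond, Nguyen, Takahashi. So position 6.

6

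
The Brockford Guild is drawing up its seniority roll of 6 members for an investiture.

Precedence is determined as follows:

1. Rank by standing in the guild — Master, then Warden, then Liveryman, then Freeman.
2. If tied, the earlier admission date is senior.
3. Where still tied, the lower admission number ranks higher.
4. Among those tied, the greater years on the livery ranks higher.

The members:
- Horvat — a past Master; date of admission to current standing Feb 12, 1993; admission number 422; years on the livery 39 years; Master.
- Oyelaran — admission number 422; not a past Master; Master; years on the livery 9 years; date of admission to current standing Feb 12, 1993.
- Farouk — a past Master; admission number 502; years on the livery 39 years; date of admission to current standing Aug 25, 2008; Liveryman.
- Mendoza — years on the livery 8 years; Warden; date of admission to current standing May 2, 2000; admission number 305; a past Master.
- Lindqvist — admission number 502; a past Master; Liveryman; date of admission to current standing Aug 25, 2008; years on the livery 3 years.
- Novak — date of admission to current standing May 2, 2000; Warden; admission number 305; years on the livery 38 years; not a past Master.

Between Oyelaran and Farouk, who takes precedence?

By standing in the guild: Horvat and Oyelaran (Master); then Novak and Mendoza (Warden); then Farouk and Lindqvist (Liveryman).
Horvat and Oyelaran both have date of admission to current standing Feb 12, 1993, so the next rule applies.
Horvat and Oyelaran both have admission number 422, so the next rule applies.
Among Horvat and Oyelaran, by years on the livery (higher first): Horvat (39 years) before Oyelaran (9 years).
Novak and Mendoza both have date of admission to current standing May 2, 2000, so the next rule applies.
Novak and Mendoza both have admission number 305, so the next rule applies.
Among Novak and Mendoza, by years on the livery (higher first): Novak (38 years) before Mendoza (8 years).
Farouk and Lindqvist both have date of admission to current standing Aug 25, 2008, so the next rule applies.
Farouk and Lindqvist both have admission number 502, so the next rule applies.
Among Farouk and Lindqvist, by years on the livery (higher first): Farouk (39 years) before Lindqvist (3 years).
So Oyelaran takes precedence.

Oyelaran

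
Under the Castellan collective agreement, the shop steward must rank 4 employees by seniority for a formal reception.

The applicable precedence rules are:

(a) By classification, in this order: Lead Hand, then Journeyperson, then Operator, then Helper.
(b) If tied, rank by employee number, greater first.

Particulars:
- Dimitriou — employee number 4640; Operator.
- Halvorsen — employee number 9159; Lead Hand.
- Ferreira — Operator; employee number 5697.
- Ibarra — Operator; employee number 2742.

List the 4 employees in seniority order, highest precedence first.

By classification: Halvorsen (Lead Hand); then Ferreira, Dimitriou and Ibarra (Operator).
Among Ferreira, Dimitriou and Ibarra, by employee number (higher first): Ferreira (5697) before Dimitriou (4640) before Ibarra (2742).
Full order: Halvorsen, Ferreira, Dimitriou, Ibarra.

Halvorsen, Ferreira, Dimitriou, Ibarra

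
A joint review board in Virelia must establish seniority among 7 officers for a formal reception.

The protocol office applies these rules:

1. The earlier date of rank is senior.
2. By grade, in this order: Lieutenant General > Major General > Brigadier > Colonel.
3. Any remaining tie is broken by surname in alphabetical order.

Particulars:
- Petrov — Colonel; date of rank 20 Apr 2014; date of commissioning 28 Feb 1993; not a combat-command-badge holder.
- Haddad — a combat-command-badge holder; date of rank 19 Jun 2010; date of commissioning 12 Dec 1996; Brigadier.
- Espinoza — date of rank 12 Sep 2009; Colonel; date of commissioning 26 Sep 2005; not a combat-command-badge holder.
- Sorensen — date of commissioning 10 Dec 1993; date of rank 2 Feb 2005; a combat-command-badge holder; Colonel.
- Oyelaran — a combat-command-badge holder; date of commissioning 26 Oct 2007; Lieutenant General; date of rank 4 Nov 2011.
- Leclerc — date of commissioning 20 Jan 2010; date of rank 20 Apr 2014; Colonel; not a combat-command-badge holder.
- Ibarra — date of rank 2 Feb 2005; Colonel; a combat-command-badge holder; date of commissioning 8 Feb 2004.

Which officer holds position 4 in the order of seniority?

Haddad

By date of rank (earlier first): Ibarra and Sorensen (both 2 Feb 2005); then Espinoza (12 Sep 2009); then Haddad (19 Jun 2010); then Oyelaran (4 Nov 2011); then Leclerc and Petrov (both 20 Apr 2014).
Ibarra and Sorensen are each Colonel, so the next rule applies.
Among Ibarra and Sorensen, alphabetically by surname: Ibarra before Sorensen.
Leclerc and Petrov are each Colonel, so the next rule applies.
Among Leclerc and Petrov, alphabetically by surname: Leclerc before Petrov.
Order: Ibarra, Sorensen, Espinoza, Haddad, Oyelaran, Leclerc, Petrov.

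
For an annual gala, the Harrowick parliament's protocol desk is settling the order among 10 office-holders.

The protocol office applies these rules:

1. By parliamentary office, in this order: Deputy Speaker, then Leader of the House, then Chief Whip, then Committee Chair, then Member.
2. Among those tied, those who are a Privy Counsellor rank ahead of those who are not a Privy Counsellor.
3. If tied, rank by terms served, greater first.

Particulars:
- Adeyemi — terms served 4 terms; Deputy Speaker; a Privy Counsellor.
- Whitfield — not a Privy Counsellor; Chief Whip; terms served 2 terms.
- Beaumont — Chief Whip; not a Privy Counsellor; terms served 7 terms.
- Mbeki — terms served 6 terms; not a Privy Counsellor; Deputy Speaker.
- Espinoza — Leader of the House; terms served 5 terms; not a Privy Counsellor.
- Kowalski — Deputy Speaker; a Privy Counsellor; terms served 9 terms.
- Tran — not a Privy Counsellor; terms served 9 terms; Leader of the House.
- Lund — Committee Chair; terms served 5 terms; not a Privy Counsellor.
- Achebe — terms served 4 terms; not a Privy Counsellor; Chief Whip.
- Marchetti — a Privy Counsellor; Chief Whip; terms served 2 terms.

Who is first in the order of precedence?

Kowalski

By parliamentary office: Kowalski, Adeyemi and Mbeki (Deputy Speaker); then Tran and Espinoza (Leader of the House); then Marchetti, Beaumont, Achebe and Whitfield (Chief Whip); then Lund (Committee Chair).
Among Kowalski, Adeyemi and Mbeki, a Privy Counsellor before not a Privy Counsellor: Kowalski and Adeyemi (a Privy Counsellor) before Mbeki (not a Privy Counsellor).
Among Kowalski and Adeyemi, by terms served (higher first): Kowalski (9 terms) before Adeyemi (4 terms).
Tran and Espinoza are each not a Privy Counsellor, so the next rule applies.
Among Tran and Espinoza, by terms served (higher first): Tran (9 terms) before Espinoza (5 terms).
Among Marchetti, Beaumont, Achebe and Whitfield, a Privy Counsellor before not a Privy Counsellor: Marchetti (a Privy Counsellor) before Beaumont, Achebe and Whitfield (not a Privy Counsellor).
Among Beaumont, Achebe and Whitfield, by terms served (higher first): Beaumont (7 terms) before Achebe (4 terms) before Whitfield (2 terms).
Order: Kowalski, Adeyemi, Mbeki, Tran, Espinoza, Marchetti, Beaumont, Achebe, Whitfield, Lund.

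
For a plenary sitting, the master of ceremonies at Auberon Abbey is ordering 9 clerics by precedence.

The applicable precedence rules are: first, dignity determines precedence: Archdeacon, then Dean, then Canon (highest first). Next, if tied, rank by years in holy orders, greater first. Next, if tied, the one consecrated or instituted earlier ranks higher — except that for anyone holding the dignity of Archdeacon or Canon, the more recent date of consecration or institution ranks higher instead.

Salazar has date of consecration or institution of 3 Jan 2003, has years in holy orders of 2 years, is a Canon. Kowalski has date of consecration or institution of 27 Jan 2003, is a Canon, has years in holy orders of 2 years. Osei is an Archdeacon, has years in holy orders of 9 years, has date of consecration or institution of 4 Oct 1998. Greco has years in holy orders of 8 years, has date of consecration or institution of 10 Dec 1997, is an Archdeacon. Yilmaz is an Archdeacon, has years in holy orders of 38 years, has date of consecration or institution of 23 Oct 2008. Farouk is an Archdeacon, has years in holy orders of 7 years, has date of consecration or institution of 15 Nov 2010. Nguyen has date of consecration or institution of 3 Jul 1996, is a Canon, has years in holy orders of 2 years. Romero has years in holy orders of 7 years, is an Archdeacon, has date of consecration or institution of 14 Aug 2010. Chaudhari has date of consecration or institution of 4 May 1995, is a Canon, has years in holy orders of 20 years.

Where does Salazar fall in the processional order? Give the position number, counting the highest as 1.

8

By dignity: Yilmaz, Osei, Greco, Farouk and Romero (Archdeacon); then Chaudhari, Kowalski, Salazar and Nguyen (Canon).
Among Yilmaz, Osei, Greco, Farouk and Romero, by years in holy orders (higher first): Yilmaz (38 years) before Osei (9 years) before Greco (8 years) before Farouk and Romero (7 years).
Among Farouk and Romero, by date of consecration or institution (later first) (reversed rule for this group): Farouk (15 Nov 2010) before Romero (14 Aug 2010).
Among Chaudhari, Kowalski, Salazar and Nguyen, by years in holy orders (higher first): Chaudhari (20 years) before Kowalski, Salazar and Nguyen (2 years).
Among Kowalski, Salazar and Nguyen, by date of consecration or institution (later first) (reversed rule for this group): Kowalski (27 Jan 2003) before Salazar (3 Jan 2003) before Nguyen (3 Jul 1996).
Order: Yilmaz, Osei, Greco, Farouk, Romero, Chaudhari, Kowalski, Salazar, Nguyen. So position 8.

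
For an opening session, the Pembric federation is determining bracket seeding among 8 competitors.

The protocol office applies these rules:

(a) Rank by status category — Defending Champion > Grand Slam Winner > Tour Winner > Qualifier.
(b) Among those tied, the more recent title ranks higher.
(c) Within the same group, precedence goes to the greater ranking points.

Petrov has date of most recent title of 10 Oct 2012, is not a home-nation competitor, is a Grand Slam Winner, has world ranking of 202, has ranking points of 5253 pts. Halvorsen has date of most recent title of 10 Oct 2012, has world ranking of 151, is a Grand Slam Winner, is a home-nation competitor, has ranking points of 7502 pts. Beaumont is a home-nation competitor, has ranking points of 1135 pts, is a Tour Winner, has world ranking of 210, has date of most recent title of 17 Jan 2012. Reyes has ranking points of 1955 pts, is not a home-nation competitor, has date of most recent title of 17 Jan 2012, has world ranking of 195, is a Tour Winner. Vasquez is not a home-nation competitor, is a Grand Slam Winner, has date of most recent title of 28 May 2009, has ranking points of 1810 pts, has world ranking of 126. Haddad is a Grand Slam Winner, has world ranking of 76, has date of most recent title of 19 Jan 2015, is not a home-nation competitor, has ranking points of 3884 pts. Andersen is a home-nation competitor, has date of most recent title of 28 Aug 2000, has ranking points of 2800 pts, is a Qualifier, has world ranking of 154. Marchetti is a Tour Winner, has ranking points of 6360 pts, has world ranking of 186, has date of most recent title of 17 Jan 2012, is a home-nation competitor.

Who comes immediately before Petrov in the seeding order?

Halvorsen

By status category: Haddad, Halvorsen, Petrov and Vasquez (Grand Slam Winner); then Marchetti, Reyes and Beaumont (Tour Winner); then Andersen (Qualifier).
Among Haddad, Halvorsen, Petrov and Vasquez, by date of most recent title (later first): Haddad (19 Jan 2015) before Halvorsen and Petrov (10 Oct 2012) before Vasquez (28 May 2009).
Among Halvorsen and Petrov, by ranking points (higher first): Halvorsen (7502 pts) before Petrov (5253 pts).
Marchetti, Reyes and Beaumont all have date of most recent title 17 Jan 2012, so the next rule applies.
Among Marchetti, Reyes and Beaumont, by ranking points (higher first): Marchetti (6360 pts) before Reyes (1955 pts) before Beaumont (1135 pts).
Order: Haddad, Halvorsen, Petrov, Vasquez, Marchetti, Reyes, Beaumont, Andersen.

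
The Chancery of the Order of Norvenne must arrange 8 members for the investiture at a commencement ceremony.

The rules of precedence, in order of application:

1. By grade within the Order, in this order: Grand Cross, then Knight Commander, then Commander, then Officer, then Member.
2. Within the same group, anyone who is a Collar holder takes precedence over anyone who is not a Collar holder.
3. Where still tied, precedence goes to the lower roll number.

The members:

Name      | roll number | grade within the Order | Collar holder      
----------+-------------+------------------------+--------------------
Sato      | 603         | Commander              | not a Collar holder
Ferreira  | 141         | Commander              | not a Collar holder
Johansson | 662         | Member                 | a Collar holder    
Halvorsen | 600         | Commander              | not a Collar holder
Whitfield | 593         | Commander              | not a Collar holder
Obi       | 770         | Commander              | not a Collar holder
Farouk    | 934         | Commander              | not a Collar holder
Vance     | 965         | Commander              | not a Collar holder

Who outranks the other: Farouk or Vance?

Farouk

By grade within the Order: Ferreira, Whitfield, Halvorsen, Sato, Obi, Farouk and Vance (Commander); then Johansson (Member).
Ferreira, Whitfield, Halvorsen, Sato, Obi, Farouk and Vance are each not a Collar holder, so the next rule applies.
Among Ferreira, Whitfield, Halvorsen, Sato, Obi, Farouk and Vance, by roll number (lower first): Ferreira (141) before Whitfield (593) before Halvorsen (600) before Sato (603) before Obi (770) before Farouk (934) before Vance (965).
So Farouk takes precedence.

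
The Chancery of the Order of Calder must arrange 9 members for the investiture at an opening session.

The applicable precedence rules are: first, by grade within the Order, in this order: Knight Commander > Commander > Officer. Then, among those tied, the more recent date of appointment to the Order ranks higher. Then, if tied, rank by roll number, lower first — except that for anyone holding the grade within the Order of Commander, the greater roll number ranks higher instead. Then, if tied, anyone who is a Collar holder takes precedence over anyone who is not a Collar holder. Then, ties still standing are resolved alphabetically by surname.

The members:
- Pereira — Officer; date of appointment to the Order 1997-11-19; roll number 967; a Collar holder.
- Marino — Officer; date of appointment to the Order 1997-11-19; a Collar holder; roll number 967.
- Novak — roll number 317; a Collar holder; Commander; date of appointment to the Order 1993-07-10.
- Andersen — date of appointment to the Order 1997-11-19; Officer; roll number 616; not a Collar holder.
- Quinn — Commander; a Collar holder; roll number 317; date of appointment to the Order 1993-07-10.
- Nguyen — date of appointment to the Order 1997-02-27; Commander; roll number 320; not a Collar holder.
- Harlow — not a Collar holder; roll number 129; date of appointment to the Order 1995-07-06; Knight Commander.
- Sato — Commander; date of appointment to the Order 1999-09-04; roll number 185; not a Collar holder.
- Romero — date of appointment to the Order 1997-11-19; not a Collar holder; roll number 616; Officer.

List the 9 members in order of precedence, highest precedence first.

Harlow, Sato, Nguyen, Novak, Quinn, Andersen, Romero, Marino, Pereira

By grade within the Order: Harlow (Knight Commander); then Sato, Nguyen, Novak and Quinn (Commander); then Andersen, Romero, Marino and Pereira (Officer).
Among Sato, Nguyen, Novak and Quinn, by date of appointment to the Order (later first): Sato (1999-09-04) before Nguyen (1997-02-27) before Novak and Quinn (1993-07-10).
Novak and Quinn both have roll number 317, so the next rule applies.
Novak and Quinn are each a Collar holder, so the next rule applies.
Among Novak and Quinn, alphabetically by surname: Novak before Quinn.
Andersen, Romero, Marino and Pereira all have date of appointment to the Order 1997-11-19, so the next rule applies.
Among Andersen, Romero, Marino and Pereira, by roll number (lower first): Andersen and Romero (616) before Marino and Pereira (967).
Andersen and Romero are each not a Collar holder, so the next rule applies.
Among Andersen and Romero, alphabetically by surname: Andersen before Romero.
Marino and Pereira are each a Collar holder, so the next rule applies.
Among Marino and Pereira, alphabetically by surname: Marino before Pereira.
Full order: Harlow, Sato, Nguyen, Novak, Quinn, Andersen, Romero, Marino, Pereira.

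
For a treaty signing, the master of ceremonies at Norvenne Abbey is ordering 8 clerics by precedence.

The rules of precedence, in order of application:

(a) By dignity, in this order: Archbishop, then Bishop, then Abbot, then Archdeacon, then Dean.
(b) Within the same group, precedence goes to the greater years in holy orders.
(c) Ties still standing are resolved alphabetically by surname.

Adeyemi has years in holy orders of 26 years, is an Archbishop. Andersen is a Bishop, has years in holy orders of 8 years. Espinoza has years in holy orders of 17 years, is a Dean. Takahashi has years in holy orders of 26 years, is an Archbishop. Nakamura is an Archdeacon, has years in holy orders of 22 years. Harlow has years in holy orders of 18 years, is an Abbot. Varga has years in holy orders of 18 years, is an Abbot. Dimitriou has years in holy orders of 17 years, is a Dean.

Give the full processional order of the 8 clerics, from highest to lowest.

Adeyemi, Takahashi, Andersen, Harlow, Varga, Nakamura, Dimitriou, Espinoza

By dignity: Adeyemi and Takahashi (Archbishop); then Andersen (Bishop); then Harlow and Varga (Abbot); then Nakamura (Archdeacon); then Dimitriou and Espinoza (Dean).
Adeyemi and Takahashi both have years in holy orders 26 years, so the next rule applies.
Among Adeyemi and Takahashi, alphabetically by surname: Adeyemi before Takahashi.
Harlow and Varga both have years in holy orders 18 years, so the next rule applies.
Among Harlow and Varga, alphabetically by surname: Harlow before Varga.
Dimitriou and Espinoza both have years in holy orders 17 years, so the next rule applies.
Among Dimitriou and Espinoza, alphabetically by surname: Dimitriou before Espinoza.
Full order: Adeyemi, Takahashi, Andersen, Harlow, Varga, Nakamura, Dimitriou, Espinoza.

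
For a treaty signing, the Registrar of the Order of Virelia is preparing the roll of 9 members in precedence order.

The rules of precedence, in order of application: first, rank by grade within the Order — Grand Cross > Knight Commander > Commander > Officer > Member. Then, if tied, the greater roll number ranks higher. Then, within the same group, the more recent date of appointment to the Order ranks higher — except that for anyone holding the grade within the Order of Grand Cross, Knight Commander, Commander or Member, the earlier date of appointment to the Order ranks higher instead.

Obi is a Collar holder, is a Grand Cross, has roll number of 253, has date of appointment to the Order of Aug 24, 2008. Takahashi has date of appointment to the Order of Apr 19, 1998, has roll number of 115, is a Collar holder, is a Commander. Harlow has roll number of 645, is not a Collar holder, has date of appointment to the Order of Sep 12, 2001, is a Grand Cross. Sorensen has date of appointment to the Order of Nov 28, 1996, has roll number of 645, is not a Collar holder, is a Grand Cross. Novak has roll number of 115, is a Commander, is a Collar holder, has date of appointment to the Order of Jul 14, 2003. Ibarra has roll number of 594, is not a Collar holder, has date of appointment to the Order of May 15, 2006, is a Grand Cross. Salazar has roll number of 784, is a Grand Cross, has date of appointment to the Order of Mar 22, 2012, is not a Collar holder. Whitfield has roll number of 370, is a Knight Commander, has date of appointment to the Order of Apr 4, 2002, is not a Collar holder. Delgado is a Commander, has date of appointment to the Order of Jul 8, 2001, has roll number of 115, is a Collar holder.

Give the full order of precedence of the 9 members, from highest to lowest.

Salazar, Sorensen, Harlow, Ibarra, Obi, Whitfield, Takahashi, Delgado, Novak

By grade within the Order: Salazar, Sorensen, Harlow, Ibarra and Obi (Grand Cross); then Whitfield (Knight Commander); then Takahashi, Delgado and Novak (Commander).
Among Salazar, Sorensen, Harlow, Ibarra and Obi, by roll number (higher first): Salazar (784) before Sorensen and Harlow (645) before Ibarra (594) before Obi (253).
Among Sorensen and Harlow, by date of appointment to the Order (earlier first) (reversed rule for this group): Sorensen (Nov 28, 1996) before Harlow (Sep 12, 2001).
Takahashi, Delgado and Novak all have roll number 115, so the next rule applies.
Among Takahashi, Delgado and Novak, by date of appointment to the Order (earlier first) (reversed rule for this group): Takahashi (Apr 19, 1998) before Delgado (Jul 8, 2001) before Novak (Jul 14, 2003).
Full order: Salazar, Sorensen, Harlow, Ibarra, Obi, Whitfield, Takahashi, Delgado, Novak.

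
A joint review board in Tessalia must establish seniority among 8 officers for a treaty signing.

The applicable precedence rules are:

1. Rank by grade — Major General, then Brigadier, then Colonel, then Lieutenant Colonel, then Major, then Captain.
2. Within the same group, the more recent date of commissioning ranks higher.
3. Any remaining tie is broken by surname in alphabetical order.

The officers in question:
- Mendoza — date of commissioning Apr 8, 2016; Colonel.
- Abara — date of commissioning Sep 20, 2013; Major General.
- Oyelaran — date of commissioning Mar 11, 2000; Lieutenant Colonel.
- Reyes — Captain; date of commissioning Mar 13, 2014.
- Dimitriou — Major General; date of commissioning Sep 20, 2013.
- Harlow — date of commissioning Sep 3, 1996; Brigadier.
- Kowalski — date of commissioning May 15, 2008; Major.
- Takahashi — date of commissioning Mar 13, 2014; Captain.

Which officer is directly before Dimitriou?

By grade: Abara and Dimitriou (Major General); then Harlow (Brigadier); then Mendoza (Colonel); then Oyelaran (Lieutenant Colonel); then Kowalski (Major); then Reyes and Takahashi (Captain).
Abara and Dimitriou both have date of commissioning Sep 20, 2013, so the next rule applies.
Among Abara and Dimitriou, alphabetically by surname: Abara before Dimitriou.
Reyes and Takahashi both have date of commissioning Mar 13, 2014, so the next rule applies.
Among Reyes and Takahashi, alphabetically by surname: Reyes before Takahashi.
Order: Abara, Dimitriou, Harlow, Mendoza, Oyelaran, Kowalski, Reyes, Takahashi.

Abara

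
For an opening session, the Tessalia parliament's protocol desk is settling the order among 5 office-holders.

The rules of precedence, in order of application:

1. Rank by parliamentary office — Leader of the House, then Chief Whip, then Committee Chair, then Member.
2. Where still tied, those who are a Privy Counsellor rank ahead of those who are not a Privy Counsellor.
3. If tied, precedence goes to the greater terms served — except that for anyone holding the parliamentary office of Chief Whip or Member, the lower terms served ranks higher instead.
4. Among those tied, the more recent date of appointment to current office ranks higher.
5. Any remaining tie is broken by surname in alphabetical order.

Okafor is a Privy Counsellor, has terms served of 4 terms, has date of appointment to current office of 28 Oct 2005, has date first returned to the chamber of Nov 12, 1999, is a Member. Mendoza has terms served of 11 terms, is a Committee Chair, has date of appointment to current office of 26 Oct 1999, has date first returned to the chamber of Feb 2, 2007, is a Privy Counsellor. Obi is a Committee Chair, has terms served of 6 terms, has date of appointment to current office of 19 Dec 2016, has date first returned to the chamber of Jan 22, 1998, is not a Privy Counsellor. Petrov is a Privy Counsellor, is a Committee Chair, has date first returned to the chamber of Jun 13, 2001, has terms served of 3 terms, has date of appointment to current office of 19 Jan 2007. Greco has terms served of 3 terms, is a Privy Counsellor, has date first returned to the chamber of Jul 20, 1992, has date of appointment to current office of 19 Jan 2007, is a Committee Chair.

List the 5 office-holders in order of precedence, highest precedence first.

By parliamentary office: Mendoza, Greco, Petrov and Obi (Committee Chair); then Okafor (Member).
Among Mendoza, Greco, Petrov and Obi, a Privy Counsellor before not a Privy Counsellor: Mendoza, Greco and Petrov (a Privy Counsellor) before Obi (not a Privy Counsellor).
Among Mendoza, Greco and Petrov, by terms served (higher first): Mendoza (11 terms) before Greco and Petrov (3 terms).
Greco and Petrov both have date of appointment to current office 19 Jan 2007, so the next rule applies.
Among Greco and Petrov, alphabetically by surname: Greco before Petrov.
Full order: Mendoza, Greco, Petrov, Obi, Okafor.

Mendoza, Greco, Petrov, Obi, Okafor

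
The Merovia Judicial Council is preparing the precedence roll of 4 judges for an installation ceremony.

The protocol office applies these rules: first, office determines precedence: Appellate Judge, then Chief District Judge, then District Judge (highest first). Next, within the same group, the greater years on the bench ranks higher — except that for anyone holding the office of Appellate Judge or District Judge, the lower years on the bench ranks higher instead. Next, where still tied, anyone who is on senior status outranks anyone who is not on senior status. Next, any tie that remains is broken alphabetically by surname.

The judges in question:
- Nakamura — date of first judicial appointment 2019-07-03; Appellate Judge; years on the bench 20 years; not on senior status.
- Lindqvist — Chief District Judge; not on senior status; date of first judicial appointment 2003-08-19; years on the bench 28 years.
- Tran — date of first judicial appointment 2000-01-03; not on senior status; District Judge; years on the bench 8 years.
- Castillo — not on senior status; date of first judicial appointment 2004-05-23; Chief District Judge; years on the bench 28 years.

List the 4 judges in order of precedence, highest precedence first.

By office: Nakamura (Appellate Judge); then Castillo and Lindqvist (Chief District Judge); then Tran (District Judge).
Castillo and Lindqvist both have years on the bench 28 years, so the next rule applies.
Castillo and Lindqvist are each not on senior status, so the next rule applies.
Among Castillo and Lindqvist, alphabetically by surname: Castillo before Lindqvist.
Full order: Nakamura, Castillo, Lindqvist, Tran.

Nakamura, Castillo, Lindqvist, Tran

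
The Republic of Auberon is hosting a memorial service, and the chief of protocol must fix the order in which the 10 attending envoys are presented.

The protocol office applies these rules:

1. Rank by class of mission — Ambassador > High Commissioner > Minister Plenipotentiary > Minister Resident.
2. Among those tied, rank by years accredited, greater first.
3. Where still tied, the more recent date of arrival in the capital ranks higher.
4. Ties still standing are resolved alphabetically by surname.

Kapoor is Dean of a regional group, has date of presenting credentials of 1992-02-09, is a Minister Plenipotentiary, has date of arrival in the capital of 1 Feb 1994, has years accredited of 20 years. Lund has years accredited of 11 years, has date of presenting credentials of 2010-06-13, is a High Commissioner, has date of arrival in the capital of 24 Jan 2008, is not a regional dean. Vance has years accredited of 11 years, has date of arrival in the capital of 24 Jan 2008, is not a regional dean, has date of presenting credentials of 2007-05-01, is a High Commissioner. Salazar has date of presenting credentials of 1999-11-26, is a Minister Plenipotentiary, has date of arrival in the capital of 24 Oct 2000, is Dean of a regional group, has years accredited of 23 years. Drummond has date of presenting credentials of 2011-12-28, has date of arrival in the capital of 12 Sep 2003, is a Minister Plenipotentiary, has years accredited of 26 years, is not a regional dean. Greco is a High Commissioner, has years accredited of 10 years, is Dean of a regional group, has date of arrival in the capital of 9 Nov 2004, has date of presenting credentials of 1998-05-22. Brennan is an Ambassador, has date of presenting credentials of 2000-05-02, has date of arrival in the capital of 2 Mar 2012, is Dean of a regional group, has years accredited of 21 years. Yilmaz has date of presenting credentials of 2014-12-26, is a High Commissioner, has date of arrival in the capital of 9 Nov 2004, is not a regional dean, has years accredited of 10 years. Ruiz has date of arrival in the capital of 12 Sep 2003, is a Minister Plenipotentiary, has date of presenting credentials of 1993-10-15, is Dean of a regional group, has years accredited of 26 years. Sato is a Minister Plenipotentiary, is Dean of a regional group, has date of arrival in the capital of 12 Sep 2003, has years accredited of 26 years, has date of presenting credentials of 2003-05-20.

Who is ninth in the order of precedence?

By class of mission: Brennan (Ambassador); then Lund, Vance, Greco and Yilmaz (High Commissioner); then Drummond, Ruiz, Sato, Salazar and Kapoor (Minister Plenipotentiary).
Among Lund, Vance, Greco and Yilmaz, by years accredited (higher first): Lund and Vance (11 years) before Greco and Yilmaz (10 years).
Lund and Vance both have date of arrival in the capital 24 Jan 2008, so the next rule applies.
Among Lund and Vance, alphabetically by surname: Lund before Vance.
Greco and Yilmaz both have date of arrival in the capital 9 Nov 2004, so the next rule applies.
Among Greco and Yilmaz, alphabetically by surname: Greco before Yilmaz.
Among Drummond, Ruiz, Sato, Salazar and Kapoor, by years accredited (higher first): Drummond, Ruiz and Sato (26 years) before Salazar (23 years) before Kapoor (20 years).
Drummond, Ruiz and Sato all have date of arrival in the capital 12 Sep 2003, so the next rule applies.
Among Drummond, Ruiz and Sato, alphabetically by surname: Drummond before Ruiz before Sato.
Order: Brennan, Lund, Vance, Greco, Yilmaz, Drummond, Ruiz, Sato, Salazar, Kapoor.

Salazar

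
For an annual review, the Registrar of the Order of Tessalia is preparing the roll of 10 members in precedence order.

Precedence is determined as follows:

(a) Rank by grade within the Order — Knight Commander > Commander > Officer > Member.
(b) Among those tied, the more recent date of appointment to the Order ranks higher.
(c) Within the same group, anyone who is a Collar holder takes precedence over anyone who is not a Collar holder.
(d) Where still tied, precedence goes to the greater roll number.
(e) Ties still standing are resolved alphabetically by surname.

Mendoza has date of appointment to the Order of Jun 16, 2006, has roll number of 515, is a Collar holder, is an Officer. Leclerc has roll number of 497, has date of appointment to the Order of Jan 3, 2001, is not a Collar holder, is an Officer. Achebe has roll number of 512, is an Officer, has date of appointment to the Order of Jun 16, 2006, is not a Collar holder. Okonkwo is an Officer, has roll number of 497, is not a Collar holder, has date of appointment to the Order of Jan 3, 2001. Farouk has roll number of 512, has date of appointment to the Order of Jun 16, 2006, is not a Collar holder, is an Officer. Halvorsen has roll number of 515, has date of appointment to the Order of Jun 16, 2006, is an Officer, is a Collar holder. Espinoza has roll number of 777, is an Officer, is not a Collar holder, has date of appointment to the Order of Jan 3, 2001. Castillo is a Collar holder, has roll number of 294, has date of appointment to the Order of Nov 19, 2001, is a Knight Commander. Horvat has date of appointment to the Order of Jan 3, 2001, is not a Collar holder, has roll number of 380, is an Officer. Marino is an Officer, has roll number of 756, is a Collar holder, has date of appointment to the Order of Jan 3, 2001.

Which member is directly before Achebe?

By grade within the Order: Castillo (Knight Commander); then Halvorsen, Mendoza, Achebe, Farouk, Marino, Espinoza, Leclerc, Okonkwo and Horvat (Officer).
Among Halvorsen, Mendoza, Achebe, Farouk, Marino, Espinoza, Leclerc, Okonkwo and Horvat, by date of appointment to the Order (later first): Halvorsen, Mendoza, Achebe and Farouk (Jun 16, 2006) before Marino, Espinoza, Leclerc, Okonkwo and Horvat (Jan 3, 2001).
Among Halvorsen, Mendoza, Achebe and Farouk, a Collar holder before not a Collar holder: Halvorsen and Mendoza (a Collar holder) before Achebe and Farouk (not a Collar holder).
Halvorsen and Mendoza both have roll number 515, so the next rule applies.
Among Halvorsen and Mendoza, alphabetically by surname: Halvorsen before Mendoza.
Achebe and Farouk both have roll number 512, so the next rule applies.
Among Achebe and Farouk, alphabetically by surname: Achebe before Farouk.
Among Marino, Espinoza, Leclerc, Okonkwo and Horvat, a Collar holder before not a Collar holder: Marino (a Collar holder) before Espinoza, Leclerc, Okonkwo and Horvat (not a Collar holder).
Among Espinoza, Leclerc, Okonkwo and Horvat, by roll number (higher first): Espinoza (777) before Leclerc and Okonkwo (497) before Horvat (380).
Among Leclerc and Okonkwo, alphabetically by surname: Leclerc before Okonkwo.
Order: Castillo, Halvorsen, Mendoza, Achebe, Farouk, Marino, Espinoza, Leclerc, Okonkwo, Horvat.

Mendoza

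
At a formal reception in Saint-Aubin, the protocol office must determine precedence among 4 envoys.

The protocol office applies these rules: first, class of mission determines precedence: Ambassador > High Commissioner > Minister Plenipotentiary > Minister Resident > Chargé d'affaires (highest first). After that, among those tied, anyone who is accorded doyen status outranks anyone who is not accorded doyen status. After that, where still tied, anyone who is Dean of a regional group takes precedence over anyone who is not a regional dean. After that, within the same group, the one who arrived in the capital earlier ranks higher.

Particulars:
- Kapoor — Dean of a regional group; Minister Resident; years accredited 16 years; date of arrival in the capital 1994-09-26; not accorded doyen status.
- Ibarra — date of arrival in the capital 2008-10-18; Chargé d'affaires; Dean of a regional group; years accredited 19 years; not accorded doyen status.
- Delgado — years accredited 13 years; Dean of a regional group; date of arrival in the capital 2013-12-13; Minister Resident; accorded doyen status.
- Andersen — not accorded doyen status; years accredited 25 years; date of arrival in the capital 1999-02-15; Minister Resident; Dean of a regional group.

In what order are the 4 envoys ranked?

By class of mission: Delgado, Kapoor and Andersen (Minister Resident); then Ibarra (Chargé d'affaires).
Among Delgado, Kapoor and Andersen, accorded doyen status before not accorded doyen status: Delgado (accorded doyen status) before Kapoor and Andersen (not accorded doyen status).
Kapoor and Andersen are each Dean of a regional group, so the next rule applies.
Among Kapoor and Andersen, by date of arrival in the capital (earlier first): Kapoor (1994-09-26) before Andersen (1999-02-15).
Full order: Delgado, Kapoor, Andersen, Ibarra.

Delgado, Kapoor, Andersen, Ibarra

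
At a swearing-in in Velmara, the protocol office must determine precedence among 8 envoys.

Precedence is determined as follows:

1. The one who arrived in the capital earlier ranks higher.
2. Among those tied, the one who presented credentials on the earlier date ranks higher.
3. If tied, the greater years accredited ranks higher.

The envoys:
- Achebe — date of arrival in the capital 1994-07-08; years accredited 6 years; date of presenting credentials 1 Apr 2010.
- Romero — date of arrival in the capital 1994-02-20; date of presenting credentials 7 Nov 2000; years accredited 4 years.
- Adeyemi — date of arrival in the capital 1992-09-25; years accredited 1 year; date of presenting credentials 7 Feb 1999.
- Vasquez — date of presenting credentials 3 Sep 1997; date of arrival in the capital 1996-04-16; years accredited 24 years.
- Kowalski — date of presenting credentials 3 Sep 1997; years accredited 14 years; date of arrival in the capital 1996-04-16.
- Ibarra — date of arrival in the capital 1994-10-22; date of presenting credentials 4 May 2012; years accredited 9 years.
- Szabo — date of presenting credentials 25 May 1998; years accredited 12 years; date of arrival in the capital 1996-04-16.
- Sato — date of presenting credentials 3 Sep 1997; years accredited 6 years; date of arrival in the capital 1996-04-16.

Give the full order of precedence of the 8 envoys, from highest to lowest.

Adeyemi, Romero, Achebe, Ibarra, Vasquez, Kowalski, Sato, Szabo

By date of arrival in the capital (earlier first): Adeyemi (1992-09-25); then Romero (1994-02-20); then Achebe (1994-07-08); then Ibarra (1994-10-22); then Vasquez, Kowalski, Sato and Szabo (each 1996-04-16).
Among Vasquez, Kowalski, Sato and Szabo, by date of presenting credentials (earlier first): Vasquez, Kowalski and Sato (3 Sep 1997) before Szabo (25 May 1998).
Among Vasquez, Kowalski and Sato, by years accredited (higher first): Vasquez (24 years) before Kowalski (14 years) before Sato (6 years).
Full order: Adeyemi, Romero, Achebe, Ibarra, Vasquez, Kowalski, Sato, Szabo.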